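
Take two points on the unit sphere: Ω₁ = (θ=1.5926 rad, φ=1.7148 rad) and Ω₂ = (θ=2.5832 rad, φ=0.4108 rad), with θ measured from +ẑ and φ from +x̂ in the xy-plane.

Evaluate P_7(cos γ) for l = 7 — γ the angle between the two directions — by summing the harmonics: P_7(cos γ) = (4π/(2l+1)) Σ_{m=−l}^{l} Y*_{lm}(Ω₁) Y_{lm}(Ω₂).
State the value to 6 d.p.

-0.272289

Expand P_7 via completeness: Σ_{m} conj(Y_{7,m}) at Ω₁ times Y_{7,m} at Ω₂ —
  m=-7: Y*=(0.422220, -0.266343)  Y=(-0.005654, -0.001540)  product (-0.002798, 0.000856)
  m=-6: Y*=(0.026451, 0.030976)  Y=(0.027363, 0.021983)  product (0.000043, 0.001429)
  m=-5: Y*=(0.240172, -0.273824)  Y=(-0.059437, -0.113281)  product (-0.045294, -0.010931)
  m=-4: Y*=(0.040132, 0.026065)  Y=(0.022532, 0.310651)  product (-0.007193, 0.013054)
  m=-3: Y*=(0.137416, -0.298045)  Y=(0.161204, -0.458052)  product (-0.114368, -0.110990)
  m=-2: Y*=(0.048865, 0.014476)  Y=(-0.250205, 0.269010)  product (-0.016120, 0.009523)
  m=-1: Y*=(0.045234, -0.311941)  Y=(-0.134907, 0.058763)  product (0.012228, 0.044741)
  m=+0: Y*=(0.051883, -0.000000)  Y=(0.423714, 0.000000)  product (0.021984, 0.000000)
  m=+1: Y*=(-0.045234, -0.311941)  Y=(0.134907, 0.058763)  product (0.012228, -0.044741)
  m=+2: Y*=(0.048865, -0.014476)  Y=(-0.250205, -0.269010)  product (-0.016120, -0.009523)
  m=+3: Y*=(-0.137416, -0.298045)  Y=(-0.161204, -0.458052)  product (-0.114368, 0.110990)
  m=+4: Y*=(0.040132, -0.026065)  Y=(0.022532, -0.310651)  product (-0.007193, -0.013054)
  m=+5: Y*=(-0.240172, -0.273824)  Y=(0.059437, -0.113281)  product (-0.045294, 0.010931)
  m=+6: Y*=(0.026451, -0.030976)  Y=(0.027363, -0.021983)  product (0.000043, -0.001429)
  m=+7: Y*=(-0.422220, -0.266343)  Y=(0.005654, -0.001540)  product (-0.002798, -0.000856)
Total Σ_m = (-0.325022, 0.000000). Multiply by 0.837758: (-0.272289, 0.000000). P_7(cos γ) = -0.272289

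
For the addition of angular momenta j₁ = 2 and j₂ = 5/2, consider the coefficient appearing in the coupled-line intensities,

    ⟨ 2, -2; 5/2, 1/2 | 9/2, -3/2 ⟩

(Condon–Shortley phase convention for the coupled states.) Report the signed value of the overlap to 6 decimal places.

+0.345033

triangle: 0!·4!·5!/10! = 2880/3628800
(j±m)!: 0!·4!·3!·2!·3!·6! = 1244160
prefactor² = (2J+1)·Δ·N² = 69120/7
  k=0: +1/(0!·0!·4!·3!·0!·2!) = 1/288
Σ = 1/288  ⇒  CG² = 69120/7·(1/288)² = 5/42
CG = +√(5/42) = +0.345033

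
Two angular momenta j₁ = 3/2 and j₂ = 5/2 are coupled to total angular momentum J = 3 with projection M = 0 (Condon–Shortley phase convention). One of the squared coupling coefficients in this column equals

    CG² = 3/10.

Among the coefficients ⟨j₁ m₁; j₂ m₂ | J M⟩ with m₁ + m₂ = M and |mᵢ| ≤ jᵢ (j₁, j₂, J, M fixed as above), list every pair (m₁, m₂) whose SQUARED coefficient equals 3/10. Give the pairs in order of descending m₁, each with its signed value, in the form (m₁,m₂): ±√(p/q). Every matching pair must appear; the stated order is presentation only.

Admissible pairs with m₁+m₂ = M = 0: (-3/2,3/2), (-1/2,1/2), (1/2,-1/2), (3/2,-3/2)
  (m₁,m₂)=(3/2,-3/2): CG² = 3/10, CG = +√(3/10)   ← matches the target
  (m₁,m₂)=(1/2,-1/2): CG² = 1/5, CG = +√(1/5)
  (m₁,m₂)=(-1/2,1/2): CG² = 1/5, CG = −√(1/5)
  (m₁,m₂)=(-3/2,3/2): CG² = 3/10, CG = −√(3/10)   ← matches the target
Pairs with CG² = 3/10: (3/2,-3/2): +√(3/10); (-3/2,3/2): −√(3/10)

(3/2,-3/2): +√(3/10); (-3/2,3/2): −√(3/10)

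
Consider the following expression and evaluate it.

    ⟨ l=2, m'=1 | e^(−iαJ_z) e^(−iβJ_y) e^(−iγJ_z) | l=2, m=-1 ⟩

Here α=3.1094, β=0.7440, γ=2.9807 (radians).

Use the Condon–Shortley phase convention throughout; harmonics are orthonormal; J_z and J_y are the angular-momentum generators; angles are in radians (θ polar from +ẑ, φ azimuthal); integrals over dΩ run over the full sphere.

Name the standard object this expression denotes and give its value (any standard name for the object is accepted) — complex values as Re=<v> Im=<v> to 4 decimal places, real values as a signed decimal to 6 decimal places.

Wigner D-matrix element, Re=0.3238 Im=-0.0419

This is a Wigner D-matrix element — the rotation-matrix element ⟨l m'| R(α,β,γ) |l m⟩ in the angular-momentum basis.
D^2_{1,-1}(3.1094,0.7440,2.9807) = e^{-i·1·3.1094}·d^2_{1,-1}(0.7440)·e^{-i·-1·2.9807}. Compute d first:
c=cos(0.744000/2)=0.931602, s=sin(0.744000/2)=0.363479; N=√[6·1·1·6]=6.000000
Admissible k: 0..1 (factorial args all ≥0)
  k=0: (−1)^2·6.0000/(2)·0.9316^2·0.3635^2 = +0.343987
  k=1: (−1)^3·6.0000/(6)·0.9316^0·0.3635^4 = -0.017455
d^2_{1,-1}(0.7440) = +0.343987 -0.017455 = +0.326532
D = (-0.999482-0.032187i)·(+0.326532)·(-0.987085+0.160199i) = +0.323831-0.041909i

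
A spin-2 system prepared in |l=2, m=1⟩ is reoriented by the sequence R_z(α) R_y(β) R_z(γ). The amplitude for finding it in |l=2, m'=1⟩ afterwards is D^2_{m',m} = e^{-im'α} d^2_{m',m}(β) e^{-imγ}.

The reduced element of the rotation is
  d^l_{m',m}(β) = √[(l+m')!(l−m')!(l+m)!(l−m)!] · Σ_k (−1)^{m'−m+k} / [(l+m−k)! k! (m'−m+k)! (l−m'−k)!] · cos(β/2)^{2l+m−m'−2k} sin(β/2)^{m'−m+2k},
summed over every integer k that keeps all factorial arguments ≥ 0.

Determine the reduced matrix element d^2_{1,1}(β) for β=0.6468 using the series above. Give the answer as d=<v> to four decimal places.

d^2_{1,1}(β=0.6468) via the finite sum:
c=cos(0.646800/2)=0.948160, s=sin(0.646800/2)=0.317792; N=√[6·1·6·1]=6.000000
The bounds max(0,m−m')=0 and min(l+m,l−m')=1 give 2 terms
  k=0: (−1)^0·6.0000/(6)·0.9482^4·0.3178^0 = +0.808216
  k=1: (−1)^1·6.0000/(2)·0.9482^2·0.3178^2 = -0.272377
d^2_{1,1}(0.6468) = +0.808216 -0.272377 = +0.535838

d=0.5358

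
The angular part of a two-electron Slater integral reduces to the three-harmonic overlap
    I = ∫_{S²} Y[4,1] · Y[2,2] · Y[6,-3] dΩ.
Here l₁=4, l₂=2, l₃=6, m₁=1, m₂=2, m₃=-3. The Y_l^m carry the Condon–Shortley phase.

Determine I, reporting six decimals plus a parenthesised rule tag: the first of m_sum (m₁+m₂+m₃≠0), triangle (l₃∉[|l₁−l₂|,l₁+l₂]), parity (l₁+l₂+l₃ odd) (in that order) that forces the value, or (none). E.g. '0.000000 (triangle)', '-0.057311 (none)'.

m-sum 0 ✓  L=12 even ✓  2≤6≤6 ✓
Π(2lᵢ+1) = 9×5×13 = 585
triangle coeff Δ(4,2,6) = 1/6435
Σ_t [0,0]: t=0:+1/2304 = 1/2304
(3j)²=5/143 [(4 2 6; 0 0 0)], sign=+1
Σ_t [0,0]: t=0:+1/17280 = 1/17280
(3j)²=14/715 [(4 2 6; 1 2 -3)], sign=-1
⇒ 4πI² = 630/1573
I = (-1)√(630/1573/(4π)) = -0.17852580
No selection rule forces the value: the integral is nonzero (none).

-0.178526 (none)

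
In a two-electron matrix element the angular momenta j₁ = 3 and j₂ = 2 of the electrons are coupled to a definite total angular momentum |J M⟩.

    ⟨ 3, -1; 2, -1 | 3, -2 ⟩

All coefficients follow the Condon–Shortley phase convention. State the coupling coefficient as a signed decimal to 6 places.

j₁+j₂−J=2  J+j₁−j₂=4  J−j₁+j₂=2  j₁+j₂+J+1=9
(j₁±m₁, j₂±m₂, J±M) = (2,4,1,3,1,5)
P² = 64
sum k=0..1:
  [0] +1/48 = 1/48
  [1] −1/12 = -1/12
S = -1/16
C² = P²·S² = 1/4 ; C = -0.500000

-0.500000  (= −√(1/4))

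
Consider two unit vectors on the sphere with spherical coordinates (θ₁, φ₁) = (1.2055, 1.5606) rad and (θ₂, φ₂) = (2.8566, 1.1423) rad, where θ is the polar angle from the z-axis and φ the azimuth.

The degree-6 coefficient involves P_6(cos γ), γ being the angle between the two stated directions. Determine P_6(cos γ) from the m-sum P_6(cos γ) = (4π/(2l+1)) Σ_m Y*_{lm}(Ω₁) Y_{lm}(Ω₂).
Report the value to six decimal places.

-0.245256

Summing Y*_{l m}(θ₁,φ₁)·Y_{l m}(θ₂,φ₂) over m ∈ [−6, 6]; prefactor 4π/(2·6+1) = 0.966644:
  m=-6: (-0.320141+0.019610i) × (+0.000201-0.000129i) = -0.000062+0.000045i  (running Σ = -0.000062+0.000045i)
  m=-5: (+0.021655+0.424393i) × (-0.002373-0.001526i) = +0.000596-0.001040i  (running Σ = +0.000535-0.000995i)
  m=-4: (+0.109531-0.004470i) × (-0.002905+0.020146i) = -0.000228+0.002220i  (running Σ = +0.000307+0.001225i)
  m=-3: (+0.009257+0.302522i) × (+0.095055-0.027881i) = +0.009314+0.028498i  (running Σ = +0.009621+0.029723i)
  m=-2: (+0.215783-0.004401i) × (-0.209210-0.241536i) = -0.046207-0.051199i  (running Σ = -0.036586-0.021476i)
  m=-1: (+0.002395+0.234913i) × (-0.247579+0.541982i) = -0.127912-0.056861i  (running Σ = -0.164498-0.078337i)
  m=0: (+0.238355-0.000000i) × (+0.315817+0.000000i) = +0.075277+0.000000i  (running Σ = -0.089221-0.078337i)
  m=1: (-0.002395+0.234913i) × (+0.247579+0.541982i) = -0.127912+0.056861i  (running Σ = -0.217133-0.021476i)
  m=2: (+0.215783+0.004401i) × (-0.209210+0.241536i) = -0.046207+0.051199i  (running Σ = -0.263340+0.029723i)
  m=3: (-0.009257+0.302522i) × (-0.095055-0.027881i) = +0.009314-0.028498i  (running Σ = -0.254026+0.001225i)
  m=4: (+0.109531+0.004470i) × (-0.002905-0.020146i) = -0.000228-0.002220i  (running Σ = -0.254254-0.000995i)
  m=5: (-0.021655+0.424393i) × (+0.002373-0.001526i) = +0.000596+0.001040i  (running Σ = -0.253658+0.000045i)
  m=6: (-0.320141-0.019610i) × (+0.000201+0.000129i) = -0.000062-0.000045i  (running Σ = -0.253719-0.000000i)
Accumulated sum -0.253719-0.000000i; after 4π/(2l+1) scaling, -0.245256-0.000000i ⇒ P_6 = -0.245256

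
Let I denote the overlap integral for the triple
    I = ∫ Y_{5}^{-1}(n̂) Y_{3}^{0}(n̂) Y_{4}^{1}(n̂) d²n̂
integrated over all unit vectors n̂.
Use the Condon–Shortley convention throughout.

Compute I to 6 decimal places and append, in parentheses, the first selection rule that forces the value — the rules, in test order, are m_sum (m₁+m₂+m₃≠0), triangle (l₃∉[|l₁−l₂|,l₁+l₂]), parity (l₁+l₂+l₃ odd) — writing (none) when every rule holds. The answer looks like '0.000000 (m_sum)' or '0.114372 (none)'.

Rules hold: Σm=0, L=12 even, 2≤4≤8.
N = 11·7·9 = 693
Δ = 4!·6!·2!/13! = 1/180180
Racah Σ t=1..3: t=1:−1/576 t=2:+1/144 t=3:−1/576 = 1/288
⇒ 3j(5 3 4; 0 0 0)² = 20/1001, sgn +1
Racah Σ t=1..3: t=1:−1/1440 t=2:+1/192 t=3:−1/432 = 19/8640
⇒ 3j(5 3 4; -1 0 1)² = 361/30030, sgn -1
4πI² = N·(3j₀)²·(3jₘ)² = 2166/13013
I = -1·√(0.166449/4π) = -0.11508947
No selection rule forces the value: the integral is nonzero (none).

-0.115089 (none)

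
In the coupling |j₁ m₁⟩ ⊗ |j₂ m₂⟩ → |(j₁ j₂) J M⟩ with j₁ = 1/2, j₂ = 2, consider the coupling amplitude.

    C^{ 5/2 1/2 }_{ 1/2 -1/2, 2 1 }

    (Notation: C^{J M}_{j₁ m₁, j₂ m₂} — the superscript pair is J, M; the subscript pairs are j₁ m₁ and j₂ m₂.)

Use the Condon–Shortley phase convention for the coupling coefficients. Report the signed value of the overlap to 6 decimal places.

+0.632456

√[6·0!1!4!/6! · 0!1!3!1!3!2!] = √(72/5)
  +(−1)^0/∏(0,0,1,3,0,1)! = 1/6  (running 1/6)
⟨..|..⟩ = √(72/5)·(1/6) = +0.632456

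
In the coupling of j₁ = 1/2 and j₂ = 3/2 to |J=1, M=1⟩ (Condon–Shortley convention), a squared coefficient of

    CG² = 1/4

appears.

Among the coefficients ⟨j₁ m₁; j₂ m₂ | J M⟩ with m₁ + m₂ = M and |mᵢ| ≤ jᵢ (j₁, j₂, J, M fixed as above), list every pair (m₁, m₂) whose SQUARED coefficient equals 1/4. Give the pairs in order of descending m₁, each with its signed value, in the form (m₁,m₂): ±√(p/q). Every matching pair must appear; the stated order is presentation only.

(1/2,1/2): +√(1/4)

Admissible pairs with m₁+m₂ = M = 1: (-1/2,3/2), (1/2,1/2)
  (m₁,m₂)=(1/2,1/2): CG² = 1/4, CG = +√(1/4)   ← matches the target
  (m₁,m₂)=(-1/2,3/2): CG² = 3/4, CG = −√(3/4)
Pairs with CG² = 1/4: (1/2,1/2): +√(1/4)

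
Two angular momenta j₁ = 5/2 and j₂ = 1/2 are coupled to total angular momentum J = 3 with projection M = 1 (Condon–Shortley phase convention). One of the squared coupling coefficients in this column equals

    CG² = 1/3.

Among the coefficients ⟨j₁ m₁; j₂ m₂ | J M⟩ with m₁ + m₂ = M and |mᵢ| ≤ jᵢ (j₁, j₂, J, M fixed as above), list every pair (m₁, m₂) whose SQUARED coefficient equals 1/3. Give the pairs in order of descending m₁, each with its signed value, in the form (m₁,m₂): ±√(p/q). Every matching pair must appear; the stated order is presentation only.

Admissible pairs with m₁+m₂ = M = 1: (1/2,1/2), (3/2,-1/2)
  (m₁,m₂)=(3/2,-1/2): CG² = 1/3, CG = +√(1/3)   ← matches the target
  (m₁,m₂)=(1/2,1/2): CG² = 2/3, CG = +√(2/3)
Pairs with CG² = 1/3: (3/2,-1/2): +√(1/3)

(3/2,-1/2): +√(1/3)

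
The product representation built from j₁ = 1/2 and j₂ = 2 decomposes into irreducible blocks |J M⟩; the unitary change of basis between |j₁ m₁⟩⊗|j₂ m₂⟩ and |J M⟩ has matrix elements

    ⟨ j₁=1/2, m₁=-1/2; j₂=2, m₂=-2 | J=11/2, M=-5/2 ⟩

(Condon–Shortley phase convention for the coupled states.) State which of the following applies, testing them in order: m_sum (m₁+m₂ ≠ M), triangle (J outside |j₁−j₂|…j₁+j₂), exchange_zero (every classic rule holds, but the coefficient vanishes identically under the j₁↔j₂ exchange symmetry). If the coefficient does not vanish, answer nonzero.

m-sum: m₁+m₂ = -1/2+(-2) = -5/2, M = -5/2  ✓
triangle: need |j₁−j₂| ≤ J ≤ j₁+j₂, i.e. J ∈ [3/2, 5/2]; J = 11/2 is outside ✗ ⇒ coefficient is 0

triangle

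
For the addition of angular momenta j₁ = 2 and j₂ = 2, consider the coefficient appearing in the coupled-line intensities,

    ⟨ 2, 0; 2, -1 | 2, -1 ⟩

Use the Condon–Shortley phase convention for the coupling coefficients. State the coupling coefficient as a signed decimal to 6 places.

triangle: 2!×2!×2!/7! = 8/5040
(j±m)!: 2!×2!×1!×3!×1!×3! = 144
prefactor² = (2J+1)×Δ×N² = 8/7
  k=0: +1/(0!×2!×2!×1!×0!×1!) = 1/4
  k=1: −1/(1!×1!×1!×0!×1!×2!) = -1/2
Σ = -1/4  ⇒  CG² = 8/7×(-1/4)² = 1/14
CG = −√(1/14) = -0.267261

−√(1/14) ≈ -0.267261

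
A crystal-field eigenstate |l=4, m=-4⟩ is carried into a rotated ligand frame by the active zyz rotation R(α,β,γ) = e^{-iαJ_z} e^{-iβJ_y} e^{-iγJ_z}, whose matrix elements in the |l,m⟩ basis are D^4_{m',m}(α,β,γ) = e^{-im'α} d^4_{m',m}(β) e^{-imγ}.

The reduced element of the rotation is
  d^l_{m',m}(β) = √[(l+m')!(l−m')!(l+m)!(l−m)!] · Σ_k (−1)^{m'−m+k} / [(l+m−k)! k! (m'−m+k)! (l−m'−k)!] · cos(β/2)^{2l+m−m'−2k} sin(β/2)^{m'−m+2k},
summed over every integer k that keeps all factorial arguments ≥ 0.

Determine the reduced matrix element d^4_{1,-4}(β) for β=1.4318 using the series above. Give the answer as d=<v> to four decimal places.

d^4_{1,-4}(β=1.4318) via the finite sum:
c=cos(1.431800/2)=0.754503, s=sin(1.431800/2)=0.656297; N=√[120·6·1·40320]=5387.986637
k∈{0} keeps every argument non-negative
  k=0: (−1)^5·5387.9866/(720)·0.7545^3·0.6563^5 = -0.391361
d^4_{1,-4}(1.4318) = -0.391361

d=-0.3914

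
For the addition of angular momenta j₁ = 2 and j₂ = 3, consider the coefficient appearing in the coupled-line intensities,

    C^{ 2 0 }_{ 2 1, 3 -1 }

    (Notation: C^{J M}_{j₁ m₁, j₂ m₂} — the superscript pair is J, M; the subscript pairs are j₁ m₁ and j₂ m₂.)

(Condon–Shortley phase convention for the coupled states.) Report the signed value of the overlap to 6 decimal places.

-0.377964  (= −√(1/7))

j₁+j₂−J=3  J+j₁−j₂=1  J−j₁+j₂=3  j₁+j₂+J+1=8
(j₁±m₁, j₂±m₂, J±M) = (3,1,2,4,2,2)
P² = 36/7
sum k=0..1:
  [0] +1/12 = 1/12
  [1] −1/4 = -1/4
S = -1/6
C² = P²·S² = 1/7 ; C = -0.377964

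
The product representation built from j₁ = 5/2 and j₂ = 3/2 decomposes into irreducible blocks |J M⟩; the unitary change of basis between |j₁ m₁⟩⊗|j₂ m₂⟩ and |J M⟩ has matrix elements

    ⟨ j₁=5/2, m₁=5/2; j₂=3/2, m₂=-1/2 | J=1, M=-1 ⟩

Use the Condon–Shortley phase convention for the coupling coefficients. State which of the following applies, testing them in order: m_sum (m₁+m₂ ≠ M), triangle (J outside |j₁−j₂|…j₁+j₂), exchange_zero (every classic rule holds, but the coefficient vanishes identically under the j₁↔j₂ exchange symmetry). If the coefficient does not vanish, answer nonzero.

m-sum: m₁+m₂ = 5/2+(-1/2) = 2, M = -1  ✗ ⇒ coefficient is 0

m_sum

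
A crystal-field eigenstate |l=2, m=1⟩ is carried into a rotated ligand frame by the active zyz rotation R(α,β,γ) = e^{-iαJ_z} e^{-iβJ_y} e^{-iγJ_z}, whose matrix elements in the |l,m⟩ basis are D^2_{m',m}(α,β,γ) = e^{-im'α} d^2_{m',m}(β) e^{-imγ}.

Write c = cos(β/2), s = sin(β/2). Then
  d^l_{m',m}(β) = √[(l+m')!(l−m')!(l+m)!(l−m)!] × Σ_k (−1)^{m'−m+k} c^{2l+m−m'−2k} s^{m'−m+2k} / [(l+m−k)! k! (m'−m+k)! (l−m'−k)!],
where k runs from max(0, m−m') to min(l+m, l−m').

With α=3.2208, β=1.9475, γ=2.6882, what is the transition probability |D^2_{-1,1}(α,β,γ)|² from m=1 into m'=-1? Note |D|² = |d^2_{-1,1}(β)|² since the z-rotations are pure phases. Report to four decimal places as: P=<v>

P=0.0327

Split into d^2_{-1,1}(β=1.9475) × two z-phases.
With c≡cos(β/2)=0.562202 and s≡sin(β/2)=0.827000, N=[1·6·6·1]^{1/2}=6.000000
k: max(0,(1)−(-1))=2 … min(2+(1),2−(-1))=3
  k=2: (−1)^0·6.0000/(2)·0.5622^2·0.8270^2 = +0.648511
  k=3: (−1)^1·6.0000/(6)·0.5622^0·0.8270^4 = -0.467758
d^2_{-1,1}(1.9475) = +0.648511 -0.467758 = +0.180752
|D^2_{-1,1}|² = |d^2_{-1,1}(β)|² = (+0.180752)² = 0.032671 (the z-rotation phases have unit modulus)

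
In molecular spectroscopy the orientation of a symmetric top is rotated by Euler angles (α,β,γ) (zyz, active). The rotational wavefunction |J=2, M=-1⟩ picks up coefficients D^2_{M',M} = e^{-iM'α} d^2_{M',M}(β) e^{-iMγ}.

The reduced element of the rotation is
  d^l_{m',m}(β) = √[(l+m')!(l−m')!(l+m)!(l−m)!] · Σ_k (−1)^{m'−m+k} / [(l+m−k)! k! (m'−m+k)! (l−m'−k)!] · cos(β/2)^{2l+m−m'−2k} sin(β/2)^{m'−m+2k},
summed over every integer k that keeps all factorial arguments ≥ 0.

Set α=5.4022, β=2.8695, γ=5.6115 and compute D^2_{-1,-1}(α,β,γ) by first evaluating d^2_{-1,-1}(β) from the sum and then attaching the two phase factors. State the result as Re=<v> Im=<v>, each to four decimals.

Re=-0.0010 Im=0.0538

First d^2_{-1,-1}(β=2.8695), then the phase factors e^{-i(-1)α} and e^{-i(-1)γ}:
With c≡cos(β/2)=0.135627 and s≡sin(β/2)=0.990760, N=[1·6·1·6]^{1/2}=6.000000
The bounds max(0,m−m')=0 and min(l+m,l−m')=1 give 2 terms
  k=0: (−1)^0·6.0000/(6)·0.1356^4·0.9908^0 = +0.000338
  k=1: (−1)^1·6.0000/(2)·0.1356^2·0.9908^2 = -0.054169
d^2_{-1,-1}(2.8695) = +0.000338 -0.054169 = -0.053831
Phases: e^{-i·(-1)·5.4022}=+0.636391-0.771366i, e^{-i·(-1)·5.6115}=+0.782774-0.622306i ⇒ D=-0.000976+0.053822i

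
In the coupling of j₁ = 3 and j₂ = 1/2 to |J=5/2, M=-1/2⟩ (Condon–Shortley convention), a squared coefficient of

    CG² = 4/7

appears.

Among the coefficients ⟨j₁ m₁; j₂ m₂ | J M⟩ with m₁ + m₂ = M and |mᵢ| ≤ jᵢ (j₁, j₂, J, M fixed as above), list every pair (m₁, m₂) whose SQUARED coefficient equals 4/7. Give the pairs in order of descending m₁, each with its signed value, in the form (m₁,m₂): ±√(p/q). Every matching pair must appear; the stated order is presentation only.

Admissible pairs with m₁+m₂ = M = -1/2: (-1,1/2), (0,-1/2)
  (m₁,m₂)=(0,-1/2): CG² = 3/7, CG = +√(3/7)
  (m₁,m₂)=(-1,1/2): CG² = 4/7, CG = −√(4/7)   ← matches the target
Pairs with CG² = 4/7: (-1,1/2): −√(4/7)

(-1,1/2): −√(4/7)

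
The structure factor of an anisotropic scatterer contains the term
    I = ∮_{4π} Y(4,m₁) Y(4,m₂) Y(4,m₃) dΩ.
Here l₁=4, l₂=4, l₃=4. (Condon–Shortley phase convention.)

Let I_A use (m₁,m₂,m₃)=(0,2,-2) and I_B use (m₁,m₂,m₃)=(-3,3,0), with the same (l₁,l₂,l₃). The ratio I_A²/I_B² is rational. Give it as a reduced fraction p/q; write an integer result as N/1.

121/441

l's match ⇒ only the (l;m) 3-j factors differ between A and B.
A: triangle coeff Δ(4,4,4) = 1/450450; Σ_t [2,4]: t=2:+1/384 t=3:−1/216 t=4:+1/2304 = -11/6912; (3j)²=11/1638 [(4 4 4; 0 2 -2)], sign=-1
B: triangle coeff Δ(4,4,4) = 1/450450; Σ_t [3,4]: t=3:−1/3456 t=4:+1/864 = 1/1152; (3j)²=7/286 [(4 4 4; -3 3 0)], sign=+1
I_A²/I_B² = (11/1638)/(7/286) = 121/441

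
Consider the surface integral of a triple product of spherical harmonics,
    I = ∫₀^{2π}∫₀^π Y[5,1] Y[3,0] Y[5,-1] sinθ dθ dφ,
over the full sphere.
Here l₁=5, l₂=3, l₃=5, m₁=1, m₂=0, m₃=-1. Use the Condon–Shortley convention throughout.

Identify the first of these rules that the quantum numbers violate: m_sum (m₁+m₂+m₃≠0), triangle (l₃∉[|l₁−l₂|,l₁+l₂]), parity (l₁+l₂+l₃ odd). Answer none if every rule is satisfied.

m₁+m₂+m₃ = 1 + 0 − 1 = 0  ✓
triangle: |5−3|=2 ≤ l₃=5 ≤ 5+3=8  ✓
parity: l₁+l₂+l₃ = 13 is odd  ✗

parity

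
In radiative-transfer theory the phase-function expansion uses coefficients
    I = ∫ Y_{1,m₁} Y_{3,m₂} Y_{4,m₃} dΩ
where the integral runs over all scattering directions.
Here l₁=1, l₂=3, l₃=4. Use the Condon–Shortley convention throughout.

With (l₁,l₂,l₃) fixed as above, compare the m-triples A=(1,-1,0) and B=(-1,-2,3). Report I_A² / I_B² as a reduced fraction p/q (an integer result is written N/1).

2/7

Same 1,3,4: normalisation and zero-m 3j drop out of the ratio.
A: Δ: 0! 2! 6! / 9! → 1/252; sum: t=0:+1/96 = 1/96; 3j²(1 3 4; 1 -1 0) = Δ·Π!·Σ² = 1/42  (sign +1)
B: Δ: 0! 2! 6! / 9! → 1/252; sum: t=0:+1/240 = 1/240; 3j²(1 3 4; -1 -2 3) = Δ·Π!·Σ² = 1/12  (sign -1)
I_A²/I_B² = (1/42)/(1/12) = 2/7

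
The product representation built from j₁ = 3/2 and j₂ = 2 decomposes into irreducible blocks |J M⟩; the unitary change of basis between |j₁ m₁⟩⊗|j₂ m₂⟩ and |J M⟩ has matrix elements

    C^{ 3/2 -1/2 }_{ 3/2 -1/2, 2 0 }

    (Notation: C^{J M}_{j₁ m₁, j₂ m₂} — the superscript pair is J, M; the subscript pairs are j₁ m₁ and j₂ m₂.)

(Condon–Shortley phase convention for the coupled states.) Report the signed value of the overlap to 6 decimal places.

-0.447214

j₁+j₂−J=2  J+j₁−j₂=1  J−j₁+j₂=2  j₁+j₂+J+1=6
(j₁±m₁, j₂±m₂, J±M) = (1,2,2,2,1,2)
P² = 16/45
sum k=1..2:
  [1] −1/1 = -1
  [2] +1/4 = 1/4
S = -3/4
C² = P²·S² = 1/5 ; C = -0.447214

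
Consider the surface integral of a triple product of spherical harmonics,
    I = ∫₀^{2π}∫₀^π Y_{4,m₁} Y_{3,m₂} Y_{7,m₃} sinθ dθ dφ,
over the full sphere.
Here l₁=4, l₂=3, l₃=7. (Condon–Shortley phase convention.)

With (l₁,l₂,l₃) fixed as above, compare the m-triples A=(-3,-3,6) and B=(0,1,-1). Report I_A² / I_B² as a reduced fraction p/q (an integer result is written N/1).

286/175

l's match ⇒ only the (l;m) 3-j factors differ between A and B.
A: triangle coeff Δ(4,3,7) = 1/45045; Σ_t [0,0]: t=0:+1/3628800 = 1/3628800; (3j)²=4/105 [(4 3 7; -3 -3 6)], sign=-1
B: triangle coeff Δ(4,3,7) = 1/45045; Σ_t [0,0]: t=0:+1/27648 = 1/27648; (3j)²=10/429 [(4 3 7; 0 1 -1)], sign=+1
I_A²/I_B² = (4/105)/(10/429) = 286/175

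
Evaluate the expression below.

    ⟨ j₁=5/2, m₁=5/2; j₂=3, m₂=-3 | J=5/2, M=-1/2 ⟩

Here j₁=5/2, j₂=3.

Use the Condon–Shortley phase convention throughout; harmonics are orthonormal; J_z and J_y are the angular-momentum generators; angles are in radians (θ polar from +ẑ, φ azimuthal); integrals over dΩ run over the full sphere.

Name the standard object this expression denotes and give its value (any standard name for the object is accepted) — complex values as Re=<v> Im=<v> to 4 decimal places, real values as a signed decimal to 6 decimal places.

This is a Clebsch–Gordan (vector-coupling) coefficient.
√[6·3!2!3!/9! · 5!0!0!6!2!3!] = √(8640/7)
  +(−1)^0/∏(0,3,0,0,2,3)! = 1/72  (running 1/72)
⟨..|..⟩ = √(8640/7)·(1/72) = +0.487950

Clebsch–Gordan coefficient, +√(5/21) ≈ +0.487950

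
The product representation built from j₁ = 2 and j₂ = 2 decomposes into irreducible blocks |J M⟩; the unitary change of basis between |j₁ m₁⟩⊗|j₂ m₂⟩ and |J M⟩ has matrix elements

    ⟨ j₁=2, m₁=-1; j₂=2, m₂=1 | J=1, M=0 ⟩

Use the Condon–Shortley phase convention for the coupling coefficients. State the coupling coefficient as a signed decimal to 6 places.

√[3·3!1!1!/6! · 1!3!3!1!1!1!] = √(9/10)
  +(−1)^2/∏(2,1,1,1,0,0)! = 1/2  (running 1/2)
  +(−1)^3/∏(3,0,0,0,1,1)! = -1/6  (running 1/3)
⟨..|..⟩ = √(9/10)·(1/3) = +0.316228

+√(1/10) ≈ +0.316228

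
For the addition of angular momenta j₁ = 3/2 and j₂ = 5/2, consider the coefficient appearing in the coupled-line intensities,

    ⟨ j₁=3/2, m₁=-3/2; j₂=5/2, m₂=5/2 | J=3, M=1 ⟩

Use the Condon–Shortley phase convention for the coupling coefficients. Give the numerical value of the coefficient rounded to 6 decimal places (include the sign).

√[7·1!2!4!/8! · 0!3!5!0!4!2!] = √(288)
  +(−1)^1/∏(1,0,2,4,0,0)! = -1/48  (running -1/48)
⟨..|..⟩ = √(288)·(-1/48) = -0.353553

-0.353553  (= −√(1/8))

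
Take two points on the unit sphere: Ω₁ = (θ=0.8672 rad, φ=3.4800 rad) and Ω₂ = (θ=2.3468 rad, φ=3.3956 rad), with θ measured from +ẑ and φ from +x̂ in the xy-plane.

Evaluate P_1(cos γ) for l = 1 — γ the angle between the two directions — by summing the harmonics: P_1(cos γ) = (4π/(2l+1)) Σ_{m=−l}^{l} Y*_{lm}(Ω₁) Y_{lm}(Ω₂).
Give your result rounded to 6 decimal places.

0.089133

Addition theorem: P_1(cos γ) = (4π/3) Σ_m Y*_{lm}(Ω₁) Y_{lm}(Ω₂), m = −1…1:
  m=-1: (-0.248505, -0.087460) × (-0.238673, 0.061963) = (0.064731, 0.005476)  (running Σ = (0.064731, 0.005476))
  m=0: (0.316108, -0.000000) × (-0.342233, 0.000000) = (-0.108183, 0.000000)  (running Σ = (-0.043452, 0.005476))
  m=1: (0.248505, -0.087460) × (0.238673, 0.061963) = (0.064731, -0.005476)  (running Σ = (0.021279, 0.000000))
Σ over m = (0.021279, 0.000000); ×(4π/3) → (0.089133, 0.000000). Real part: 0.089133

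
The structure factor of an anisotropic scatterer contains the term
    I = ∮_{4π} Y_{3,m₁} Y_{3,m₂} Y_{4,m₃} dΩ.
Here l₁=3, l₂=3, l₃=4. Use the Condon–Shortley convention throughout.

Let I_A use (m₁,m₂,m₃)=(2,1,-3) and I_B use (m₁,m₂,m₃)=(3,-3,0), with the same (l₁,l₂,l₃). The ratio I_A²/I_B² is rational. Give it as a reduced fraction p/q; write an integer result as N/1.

Shared (l₁,l₂,l₃)=(3,3,4): N and (l;000)² cancel in I_A²/I_B².
A: Δ = 2!·4!·4!/11! = 1/34650; Racah Σ t=0..1: t=0:+1/288 t=1:−1/144 = -1/288; ⇒ 3j(3 3 4; 2 1 -3)² = 1/99, sgn +1
B: Δ = 2!·4!·4!/11! = 1/34650; Racah Σ t=0..0: t=0:+1/1152 = 1/1152; ⇒ 3j(3 3 4; 3 -3 0)² = 1/154, sgn +1
I_A²/I_B² = (1/99)/(1/154) = 14/9

14/9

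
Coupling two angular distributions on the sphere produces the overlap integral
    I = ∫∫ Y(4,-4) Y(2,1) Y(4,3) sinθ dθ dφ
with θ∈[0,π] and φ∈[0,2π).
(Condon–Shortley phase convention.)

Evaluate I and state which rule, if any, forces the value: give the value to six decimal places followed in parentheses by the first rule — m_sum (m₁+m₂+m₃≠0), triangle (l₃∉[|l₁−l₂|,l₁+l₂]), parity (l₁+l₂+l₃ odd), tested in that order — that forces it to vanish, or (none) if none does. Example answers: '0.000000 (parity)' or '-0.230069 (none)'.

0.198645 (none)

Rules hold: Σm=0, L=10 even, 2≤4≤6.
N = 9·5·9 = 405
Δ = 2!·6!·2!/11! = 1/13860
Racah Σ t=0..2: t=0:+1/192 t=1:−1/36 t=2:+1/192 = -5/288
⇒ 3j(4 2 4; 0 0 0)² = 20/693, sgn -1
Racah Σ t=2..2: t=2:+1/1440 = 1/1440
⇒ 3j(4 2 4; -4 1 3)² = 7/165, sgn -1
4πI² = N·(3j₀)²·(3jₘ)² = 60/121
I = +1·√(0.495868/4π) = 0.19864517
No selection rule forces the value: the integral is nonzero (none).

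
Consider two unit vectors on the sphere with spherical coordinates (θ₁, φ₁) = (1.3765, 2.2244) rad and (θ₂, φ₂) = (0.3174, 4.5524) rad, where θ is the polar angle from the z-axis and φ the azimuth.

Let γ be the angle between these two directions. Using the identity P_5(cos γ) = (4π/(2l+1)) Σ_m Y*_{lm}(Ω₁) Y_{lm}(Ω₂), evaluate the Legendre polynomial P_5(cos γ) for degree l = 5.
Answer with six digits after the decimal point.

-0.050289

Addition theorem: P_5(cos γ) = (4π/11) Σ_m Y*_{lm}(Ω₁) Y_{lm}(Ω₂), m = −5…5:
  m=-5: (0.053220, -0.418710) × (-0.000986, 0.000958) = (0.000348, 0.000464)  (running Σ = (0.000348, 0.000464))
  m=-4: (-0.226987, 0.132137) × (0.010612, 0.007900) = (-0.003453, -0.000391)  (running Σ = (-0.003104, 0.000073))
  m=-3: (-0.200837, -0.082559) × (0.034591, -0.066449) = (-0.012433, 0.010490)  (running Σ = (-0.015537, 0.010562))
  m=-2: (0.072899, 0.270127) × (-0.254243, -0.084247) = (0.004223, -0.074819)  (running Σ = (-0.011314, -0.064257))
  m=-1: (-0.096934, 0.126561) × (-0.087136, 0.539982) = (-0.059894, -0.063370)  (running Σ = (-0.071208, -0.127628))
  m=0: (0.281759, -0.000000) × (0.349221, 0.000000) = (0.098396, 0.000000)  (running Σ = (0.027188, -0.127628))
  m=1: (0.096934, 0.126561) × (0.087136, 0.539982) = (-0.059894, 0.063370)  (running Σ = (-0.032706, -0.064257))
  m=2: (0.072899, -0.270127) × (-0.254243, 0.084247) = (0.004223, 0.074819)  (running Σ = (-0.028483, 0.010562))
  m=3: (0.200837, -0.082559) × (-0.034591, -0.066449) = (-0.012433, -0.010490)  (running Σ = (-0.040916, 0.000073))
  m=4: (-0.226987, -0.132137) × (0.010612, -0.007900) = (-0.003453, 0.000391)  (running Σ = (-0.044369, 0.000464))
  m=5: (-0.053220, -0.418710) × (0.000986, 0.000958) = (0.000348, -0.000464)  (running Σ = (-0.044020, -0.000000))
Accumulated sum (-0.044020, -0.000000); after 4π/(2l+1) scaling, (-0.050289, -0.000000) ⇒ P_5 = -0.050289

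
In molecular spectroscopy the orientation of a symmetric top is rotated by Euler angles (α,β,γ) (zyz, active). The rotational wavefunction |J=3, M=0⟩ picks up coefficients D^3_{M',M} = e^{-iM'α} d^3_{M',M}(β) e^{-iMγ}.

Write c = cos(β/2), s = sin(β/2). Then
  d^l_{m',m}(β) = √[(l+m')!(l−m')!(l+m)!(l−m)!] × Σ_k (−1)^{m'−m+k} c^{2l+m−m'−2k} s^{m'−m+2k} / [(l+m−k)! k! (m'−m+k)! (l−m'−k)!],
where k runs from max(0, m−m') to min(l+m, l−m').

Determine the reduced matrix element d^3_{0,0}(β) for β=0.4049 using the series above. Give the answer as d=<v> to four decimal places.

d=0.5626

d^3_{0,0}(β=0.4049) via the finite sum:
c=cos(0.404900/2)=0.979577, s=sin(0.404900/2)=0.201070; N=√[6·6·6·6]=36.000000
k∈{0,1,2,3} keeps every argument non-negative
  k=0: (−1)^0·36.0000/(36)·0.9796^6·0.2011^0 = +0.883550
  k=1: (−1)^1·36.0000/(4)·0.9796^4·0.2011^2 = -0.335035
  k=2: (−1)^2·36.0000/(4)·0.9796^2·0.2011^4 = +0.014116
  k=3: (−1)^3·36.0000/(36)·0.9796^0·0.2011^6 = -0.000066
d^3_{0,0}(0.4049) = +0.883550 -0.335035 +0.014116 -0.000066 = +0.562564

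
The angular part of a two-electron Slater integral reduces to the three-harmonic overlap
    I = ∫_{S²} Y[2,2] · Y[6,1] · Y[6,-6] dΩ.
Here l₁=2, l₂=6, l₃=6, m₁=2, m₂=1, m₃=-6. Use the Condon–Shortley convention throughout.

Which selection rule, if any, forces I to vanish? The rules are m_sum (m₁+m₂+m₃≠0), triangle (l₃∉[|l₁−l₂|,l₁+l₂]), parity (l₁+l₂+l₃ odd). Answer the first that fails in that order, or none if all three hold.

m_sum

azimuthal sum: 2 + 1 − 6 = -3  ✗
4 ≤ 6 ≤ 8 (triangle on l)
L = 2 + 6 + 6 = 14 (even)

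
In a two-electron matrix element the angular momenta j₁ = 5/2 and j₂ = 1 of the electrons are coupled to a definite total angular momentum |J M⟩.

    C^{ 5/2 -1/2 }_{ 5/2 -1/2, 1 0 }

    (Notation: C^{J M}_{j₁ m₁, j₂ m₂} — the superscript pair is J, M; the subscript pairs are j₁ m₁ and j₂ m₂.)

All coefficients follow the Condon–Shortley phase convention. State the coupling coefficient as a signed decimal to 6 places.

-0.169031

triangle: 1!*4!*1!/7! = 24/5040
(j±m)!: 2!*3!*1!*1!*2!*3! = 144
prefactor² = (2J+1)*Δ*N² = 144/35
  k=0: +1/(0!*1!*3!*1!*1!*0!) = 1/6
  k=1: −1/(1!*0!*2!*0!*2!*1!) = -1/4
Σ = -1/12  ⇒  CG² = 144/35*(-1/12)² = 1/35
CG = −√(1/35) = -0.169031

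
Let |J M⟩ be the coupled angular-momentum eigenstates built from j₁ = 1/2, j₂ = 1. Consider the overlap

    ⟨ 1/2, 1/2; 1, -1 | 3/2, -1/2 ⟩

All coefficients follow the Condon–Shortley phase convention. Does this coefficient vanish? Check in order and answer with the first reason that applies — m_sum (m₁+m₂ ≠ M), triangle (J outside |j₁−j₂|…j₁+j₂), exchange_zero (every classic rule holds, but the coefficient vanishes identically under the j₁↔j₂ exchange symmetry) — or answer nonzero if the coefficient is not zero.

nonzero

m-sum: m₁+m₂ = 1/2+(-1) = -1/2, M = -1/2  ✓
triangle: |j₁−j₂| = 1/2 ≤ J = 3/2 ≤ j₁+j₂ = 3/2  ✓
exchange: j₁≠j₂ or m₁≠m₂ — the exchange symmetry imposes no constraint here
value check: CG = +√(1/3) = +0.577350 ≠ 0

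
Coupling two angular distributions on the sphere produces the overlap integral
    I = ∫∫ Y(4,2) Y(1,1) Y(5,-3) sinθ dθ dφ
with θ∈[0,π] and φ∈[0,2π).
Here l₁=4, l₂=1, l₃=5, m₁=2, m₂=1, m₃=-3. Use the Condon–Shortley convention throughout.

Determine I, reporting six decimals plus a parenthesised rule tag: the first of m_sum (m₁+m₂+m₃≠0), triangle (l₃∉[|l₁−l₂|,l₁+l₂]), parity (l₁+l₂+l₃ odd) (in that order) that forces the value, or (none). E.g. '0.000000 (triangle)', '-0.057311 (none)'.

m-sum 0 ✓  L=10 even ✓  3≤5≤5 ✓
Π(2lᵢ+1) = 9×3×11 = 297
triangle coeff Δ(4,1,5) = 1/495
Σ_t [0,0]: t=0:+1/576 = 1/576
(3j)²=5/99 [(4 1 5; 0 0 0)], sign=-1
Σ_t [0,0]: t=0:+1/2880 = 1/2880
(3j)²=28/495 [(4 1 5; 2 1 -3)], sign=+1
⇒ 4πI² = 28/33
I = (-1)√(28/33/(4π)) = -0.25984664
No selection rule forces the value: the integral is nonzero (none).

-0.259847 (none)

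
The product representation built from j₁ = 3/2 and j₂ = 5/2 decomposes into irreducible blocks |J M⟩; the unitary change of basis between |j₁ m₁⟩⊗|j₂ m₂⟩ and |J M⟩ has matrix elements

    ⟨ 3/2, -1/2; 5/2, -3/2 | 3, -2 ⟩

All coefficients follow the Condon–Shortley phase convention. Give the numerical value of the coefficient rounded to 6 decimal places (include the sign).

√[7·1!2!4!/8! · 1!2!1!4!1!5!] = √(48)
  +(−1)^0/∏(0,1,2,1,0,3)! = 1/12  (running 1/12)
  +(−1)^1/∏(1,0,1,0,1,4)! = -1/24  (running 1/24)
⟨..|..⟩ = √(48)·(1/24) = +0.288675

+0.288675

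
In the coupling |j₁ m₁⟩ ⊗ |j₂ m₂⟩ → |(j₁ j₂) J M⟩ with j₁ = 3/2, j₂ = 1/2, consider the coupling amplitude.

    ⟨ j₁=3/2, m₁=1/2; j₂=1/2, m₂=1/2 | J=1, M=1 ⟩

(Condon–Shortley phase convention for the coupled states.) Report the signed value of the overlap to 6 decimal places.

-0.500000

√[3·1!2!0!/4! · 2!1!1!0!2!0!] = √(1)
  +(−1)^1/∏(1,0,0,0,2,0)! = -1/2  (running -1/2)
⟨..|..⟩ = √(1)·(-1/2) = -0.500000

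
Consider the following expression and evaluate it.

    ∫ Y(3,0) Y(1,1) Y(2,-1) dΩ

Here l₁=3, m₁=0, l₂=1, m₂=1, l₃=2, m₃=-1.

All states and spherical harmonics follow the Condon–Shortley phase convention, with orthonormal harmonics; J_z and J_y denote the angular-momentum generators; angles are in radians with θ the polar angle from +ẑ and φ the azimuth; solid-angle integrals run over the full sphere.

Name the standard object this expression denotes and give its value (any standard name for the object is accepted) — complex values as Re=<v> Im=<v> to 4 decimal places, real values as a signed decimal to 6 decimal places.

Gaunt coefficient, +0.143048

This is a Gaunt coefficient — the integral of a triple product of spherical harmonics over the sphere.
m-sum 0 ✓  L=6 even ✓  2≤2≤4 ✓
Π(2lᵢ+1) = 7×3×5 = 105
triangle coeff Δ(3,1,2) = 1/105
Σ_t [1,1]: t=1:−1/4 = -1/4
(3j)²=3/35 [(3 1 2; 0 0 0)], sign=-1
Σ_t [2,2]: t=2:+1/12 = 1/12
(3j)²=1/35 [(3 1 2; 0 1 -1)], sign=-1
⇒ 4πI² = 9/35
I = (+1)√(9/35/(4π)) = 0.14304817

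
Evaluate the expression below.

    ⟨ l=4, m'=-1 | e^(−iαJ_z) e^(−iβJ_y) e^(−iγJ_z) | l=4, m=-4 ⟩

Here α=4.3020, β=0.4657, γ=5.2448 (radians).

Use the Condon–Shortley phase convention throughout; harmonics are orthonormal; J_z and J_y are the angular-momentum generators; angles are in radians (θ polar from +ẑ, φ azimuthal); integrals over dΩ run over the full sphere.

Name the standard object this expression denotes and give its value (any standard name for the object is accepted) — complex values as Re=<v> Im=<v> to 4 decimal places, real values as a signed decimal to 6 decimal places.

Wigner D-matrix element, Re=-0.0793 Im=-0.0119

This is a Wigner D-matrix element — the rotation-matrix element ⟨l m'| R(α,β,γ) |l m⟩ in the angular-momentum basis.
First d^4_{-1,-4}(β=0.4657), then the phase factors e^{-i(-1)α} and e^{-i(-4)γ}:
c=cos(0.465700/2)=0.973013, s=sin(0.465700/2)=0.230752; N=√[6·120·1·40320]=5387.986637
The bounds max(0,m−m')=0 and min(l+m,l−m')=0 give 1 term
  k=0: (−1)^3·5387.9866/(720)·0.9730^5·0.2308^3 = -0.080190
d^4_{-1,-4}(0.4657) = -0.080190
Phases: e^{-i·(-1)·4.3020}=-0.398966-0.916966i, e^{-i·(-4)·5.2448}=-0.530210+0.847867i ⇒ D=-0.079308-0.011861i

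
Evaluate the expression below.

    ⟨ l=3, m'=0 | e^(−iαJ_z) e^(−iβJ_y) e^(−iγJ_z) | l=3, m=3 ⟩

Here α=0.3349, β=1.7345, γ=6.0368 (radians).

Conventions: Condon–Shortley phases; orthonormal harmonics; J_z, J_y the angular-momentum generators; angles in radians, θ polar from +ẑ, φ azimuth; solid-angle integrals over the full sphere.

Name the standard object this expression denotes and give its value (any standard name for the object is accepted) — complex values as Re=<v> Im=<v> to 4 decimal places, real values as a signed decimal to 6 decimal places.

This is a Wigner D-matrix element — the rotation-matrix element ⟨l m'| R(α,β,γ) |l m⟩ in the angular-momentum basis.
First d^3_{0,3}(β=1.7345), then the phase factors e^{-i(0)α} and e^{-i(3)γ}:
Half-angle: c=0.646926, s=0.762553. N=√(6·6·720·1)=160.996894
k: max(0,(3)−(0))=3 … min(3+(3),3−(0))=3
  k=3: (−1)^0·160.9969/(36)·0.6469^3·0.7626^3 = +0.536894
d^3_{0,3}(1.7345) = +0.536894
Phases: e^{-i·(0)·0.3349}=+1.000000+0.000000i, e^{-i·(3)·6.0368}=+0.739037+0.673664i ⇒ D=+0.396785+0.361686i

Wigner D-matrix element, Re=0.3968 Im=0.3617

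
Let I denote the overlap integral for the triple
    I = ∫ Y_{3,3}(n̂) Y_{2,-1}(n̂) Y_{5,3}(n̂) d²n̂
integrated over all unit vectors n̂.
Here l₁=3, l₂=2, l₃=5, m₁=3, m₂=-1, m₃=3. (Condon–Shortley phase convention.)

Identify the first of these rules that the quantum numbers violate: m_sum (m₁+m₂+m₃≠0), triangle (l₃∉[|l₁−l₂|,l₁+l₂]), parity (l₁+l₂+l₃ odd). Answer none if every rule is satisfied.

Σmᵢ = 5  ✗
l₃∈[|l₁−l₂|,l₁+l₂]=[1,5], have l₃=5
Σlᵢ = 10 ⇒ even

m_sum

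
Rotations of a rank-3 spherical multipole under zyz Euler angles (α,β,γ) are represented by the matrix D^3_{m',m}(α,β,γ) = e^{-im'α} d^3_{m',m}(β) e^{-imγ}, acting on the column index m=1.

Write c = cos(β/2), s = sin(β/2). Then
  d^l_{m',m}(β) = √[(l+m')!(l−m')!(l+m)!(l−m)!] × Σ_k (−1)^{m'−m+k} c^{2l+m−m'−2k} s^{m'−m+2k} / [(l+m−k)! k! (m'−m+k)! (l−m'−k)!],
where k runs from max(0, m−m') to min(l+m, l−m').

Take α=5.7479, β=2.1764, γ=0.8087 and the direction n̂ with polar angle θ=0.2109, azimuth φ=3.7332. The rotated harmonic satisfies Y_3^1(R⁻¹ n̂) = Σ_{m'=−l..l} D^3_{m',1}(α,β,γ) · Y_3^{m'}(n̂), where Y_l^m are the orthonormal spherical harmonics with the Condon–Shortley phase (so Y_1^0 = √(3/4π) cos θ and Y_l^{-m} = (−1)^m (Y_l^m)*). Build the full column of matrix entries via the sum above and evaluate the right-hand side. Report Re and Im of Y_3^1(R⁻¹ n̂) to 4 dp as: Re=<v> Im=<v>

Need the full column D^3_{m',1} for m'=−3..3 at α=5.7479, β=2.1764, γ=0.8087.
cos(β/2)=0.464081, sin(β/2)=0.885793
d^3_{-3,1}: single k=4 term ⇒ +0.513525;  D = -0.383679-0.341319i
d^3_{-2,1}: k∈[3..4] ⇒ +0.439346 -0.800303 = -0.360957;  D = +0.109588+0.343919i
d^3_{-1,1}: k∈[2..4] ⇒ +0.218368 -1.060732 +0.483052 = -0.359312;  D = -0.080799+0.350110i
d^3_{0,1}: k∈[1..3] ⇒ +0.066053 -0.721919 +0.876688 = +0.220821;  D = +0.152464-0.159740i
d^3_{1,1}: k∈[0..2] ⇒ +0.009990 -0.291157 +0.795549 = +0.514381;  D = +0.495274-0.138894i
d^3_{2,1}: k∈[0..1] ⇒ -0.060297 +0.439346 = +0.379049;  D = +0.366126+0.098131i
d^3_{3,1}: single k=0 term ⇒ +0.140956;  D = +0.098492+0.100836i
Y_3^{m'}(θ=0.2109,φ=3.7332) and Σ D·Y over m':
  (-0.3837-0.3413i)·(+0.0008+0.0037i)  (+0.1096+0.3439i)·(+0.0166-0.0405i)  (-0.0808+0.3501i)·(-0.2123+0.1427i)  (+0.1525-0.1597i)·(+0.6499+0.0000i)  (+0.4953-0.1389i)·(+0.2123+0.1427i)  (+0.3661+0.0981i)·(+0.0166+0.0405i)  (+0.0985+0.1008i)·(-0.0008+0.0037i)
Y_3^1(R⁻¹ n̂) = +0.209628-0.132200i

Re=0.2096 Im=-0.1322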